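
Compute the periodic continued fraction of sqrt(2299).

[47; (1, 18, 5, 3, 1, 1, 1, 3, 5, 18, 1, 94)]

Write x_i = (sqrt(2299) + m_i)/d_i with (m_0, d_0) = (0, 1). a_0 = floor(sqrt(2299)) = 47, since 47^2 = 2209 <= 2299 < 2304 = 48^2.
Iterate m_{i+1} = d_i*a_i - m_i, d_{i+1} = (2299 - m_{i+1}^2)/d_i, a_{i+1} = floor((a_0 + m_{i+1})/d_{i+1}):
  m_1 = 1*47 - 0 = 47, d_1 = (2299 - 47^2)/1 = 90/1 = 90, a_1 = floor((47 + 47)/90) = 1.
  m_2 = 90*1 - 47 = 43, d_2 = (2299 - 43^2)/90 = 450/90 = 5, a_2 = floor((47 + 43)/5) = 18.
  m_3 = 5*18 - 43 = 47, d_3 = (2299 - 47^2)/5 = 90/5 = 18, a_3 = floor((47 + 47)/18) = 5.
  m_4 = 18*5 - 47 = 43, d_4 = (2299 - 43^2)/18 = 450/18 = 25, a_4 = floor((47 + 43)/25) = 3.
  m_5 = 25*3 - 43 = 32, d_5 = (2299 - 32^2)/25 = 1275/25 = 51, a_5 = floor((47 + 32)/51) = 1.
  m_6 = 51*1 - 32 = 19, d_6 = (2299 - 19^2)/51 = 1938/51 = 38, a_6 = floor((47 + 19)/38) = 1.
  m_7 = 38*1 - 19 = 19, d_7 = (2299 - 19^2)/38 = 1938/38 = 51, a_7 = floor((47 + 19)/51) = 1.
  m_8 = 51*1 - 19 = 32, d_8 = (2299 - 32^2)/51 = 1275/51 = 25, a_8 = floor((47 + 32)/25) = 3.
  m_9 = 25*3 - 32 = 43, d_9 = (2299 - 43^2)/25 = 450/25 = 18, a_9 = floor((47 + 43)/18) = 5.
  m_10 = 18*5 - 43 = 47, d_10 = (2299 - 47^2)/18 = 90/18 = 5, a_10 = floor((47 + 47)/5) = 18.
  m_11 = 5*18 - 47 = 43, d_11 = (2299 - 43^2)/5 = 450/5 = 90, a_11 = floor((47 + 43)/90) = 1.
  m_12 = 90*1 - 43 = 47, d_12 = (2299 - 47^2)/90 = 90/90 = 1, a_12 = floor((47 + 47)/1) = 94.
  m_13 = 1*94 - 47 = 47, d_13 = (2299 - 47^2)/1 = 90/1 = 90: (m_13, d_13) = (m_1, d_1) = (47, 90), so from here the quotients repeat a_1, ..., a_12; the period length is 12.
Hence the expansion of sqrt(2299) is a_0 = 47 followed by the repeating block 1, 18, 5, 3, 1, 1, 1, 3, 5, 18, 1, 94 (period 12).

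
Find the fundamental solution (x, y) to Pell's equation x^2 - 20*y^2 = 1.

(x, y) = (9, 2)

First expand sqrt(20) as a continued fraction. With x_i = (sqrt(20) + m_i)/d_i and (m_0, d_0) = (0, 1): a_0 = floor(sqrt(20)) = 4, since 4^2 = 16 <= 20 < 25 = 5^2.
Iterate m_{i+1} = d_i*a_i - m_i, d_{i+1} = (20 - m_{i+1}^2)/d_i, a_{i+1} = floor((a_0 + m_{i+1})/d_{i+1}):
  m_1 = 1*4 - 0 = 4, d_1 = (20 - 4^2)/1 = 4/1 = 4, a_1 = floor((4 + 4)/4) = 2.
  m_2 = 4*2 - 4 = 4, d_2 = (20 - 4^2)/4 = 4/4 = 1, a_2 = floor((4 + 4)/1) = 8.
  m_3 = 1*8 - 4 = 4, d_3 = (20 - 4^2)/1 = 4/1 = 4: (m_3, d_3) = (m_1, d_1) = (4, 4), so from here the quotients repeat a_1, a_2; the period length is 2.
So sqrt(20) = [4; (2, 8)] with period length k = 2.
k is even, so the fundamental solution of x^2 - 20y^2 = 1 is (p_{k-1}, q_{k-1}) = (p_1, q_1); compute convergents through index 1.
Convergents (p_i = a_i*p_{i-1} + p_{i-2}, q_i = a_i*q_{i-1} + q_{i-2} with p_{-2}=0, p_{-1}=1, q_{-2}=1, q_{-1}=0):
  i=0: a_0=4, p_0 = 4*1 + 0 = 4, q_0 = 4*0 + 1 = 1.
  i=1: a_1=2, p_1 = 2*4 + 1 = 9, q_1 = 2*1 + 0 = 2.
Check: 9^2 - 20*2^2 = 81 - 80 = 1, so (x, y) = (9, 2) solves the equation, and by the theorem it is the least positive solution.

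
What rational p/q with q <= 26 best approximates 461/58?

Expand x = 461/58 as a continued fraction with the Euclidean algorithm:
  461 = 7*58 + 55, so a_0 = 7.
  58 = 1*55 + 3, so a_1 = 1.
  55 = 18*3 + 1, so a_2 = 18.
  3 = 3*1 + 0, so a_3 = 3.
so x = [7; 1, 18, 3].
Convergents (p_i = a_i*p_{i-1} + p_{i-2}, q_i = a_i*q_{i-1} + q_{i-2} with p_{-2}=0, p_{-1}=1, q_{-2}=1, q_{-1}=0), until the denominator exceeds 26:
  i=0: a_0=7, p_0 = 7*1 + 0 = 7, q_0 = 7*0 + 1 = 1.
  i=1: a_1=1, p_1 = 1*7 + 1 = 8, q_1 = 1*1 + 0 = 1.
  i=2: a_2=18, p_2 = 18*8 + 7 = 151, q_2 = 18*1 + 1 = 19.
  i=3: a_3=3, p_3 = 3*151 + 8 = 461, q_3 = 3*19 + 1 = 58.
q_3 = 58 > 26, so the last convergent with denominator <= 26 is p_2/q_2 = 151/19.
The closest fraction with denominator <= 26 is either p_2/q_2 or the intermediate fraction (k*p_2 + p_1)/(k*q_2 + q_1) with the largest k >= 1 whose denominator stays <= 26; these approach x as k grows, and every other convergent or intermediate fraction in range is farther away.
Largest k: floor((26 - q_1)/q_2) = floor((26 - 1)/19) = 1.
That gives (1*151 + 8)/(1*19 + 1) = 159/20.
Compare the errors: |x - 151/19| = |461*19 - 151*58|/(58*19) = 1/1102, and |x - 159/20| = |461*20 - 159*58|/(58*20) = 2/1160.
Cross-multiplying, 1*1160 = 1160 < 2204 = 2*1102, so 1/1102 is smaller: the convergent 151/19 is closer to x than 159/20.

151/19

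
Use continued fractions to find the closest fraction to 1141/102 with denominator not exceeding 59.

660/59

Expand x = 1141/102 as a continued fraction with the Euclidean algorithm:
  1141 = 11*102 + 19, so a_0 = 11.
  102 = 5*19 + 7, so a_1 = 5.
  19 = 2*7 + 5, so a_2 = 2.
  7 = 1*5 + 2, so a_3 = 1.
  5 = 2*2 + 1, so a_4 = 2.
  2 = 2*1 + 0, so a_5 = 2.
so x = [11; 5, 2, 1, 2, 2].
Convergents (p_i = a_i*p_{i-1} + p_{i-2}, q_i = a_i*q_{i-1} + q_{i-2} with p_{-2}=0, p_{-1}=1, q_{-2}=1, q_{-1}=0), until the denominator exceeds 59:
  i=0: a_0=11, p_0 = 11*1 + 0 = 11, q_0 = 11*0 + 1 = 1.
  i=1: a_1=5, p_1 = 5*11 + 1 = 56, q_1 = 5*1 + 0 = 5.
  i=2: a_2=2, p_2 = 2*56 + 11 = 123, q_2 = 2*5 + 1 = 11.
  i=3: a_3=1, p_3 = 1*123 + 56 = 179, q_3 = 1*11 + 5 = 16.
  i=4: a_4=2, p_4 = 2*179 + 123 = 481, q_4 = 2*16 + 11 = 43.
  i=5: a_5=2, p_5 = 2*481 + 179 = 1141, q_5 = 2*43 + 16 = 102.
q_5 = 102 > 59, so the last convergent with denominator <= 59 is p_4/q_4 = 481/43.
The closest fraction with denominator <= 59 is either p_4/q_4 or the intermediate fraction (k*p_4 + p_3)/(k*q_4 + q_3) with the largest k >= 1 whose denominator stays <= 59; these approach x as k grows, and every other convergent or intermediate fraction in range is farther away.
Largest k: floor((59 - q_3)/q_4) = floor((59 - 16)/43) = 1.
That gives (1*481 + 179)/(1*43 + 16) = 660/59.
Compare the errors: |x - 481/43| = |1141*43 - 481*102|/(102*43) = 1/4386, and |x - 660/59| = |1141*59 - 660*102|/(102*59) = 1/6018.
Cross-multiplying, 1*4386 = 4386 < 6018 = 1*6018, so 1/6018 is smaller: the intermediate fraction 660/59 is closer to x than 481/43.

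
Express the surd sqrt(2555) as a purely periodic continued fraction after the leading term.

Write x_i = (sqrt(2555) + m_i)/d_i with (m_0, d_0) = (0, 1). a_0 = floor(sqrt(2555)) = 50, since 50^2 = 2500 <= 2555 < 2601 = 51^2.
Iterate m_{i+1} = d_i*a_i - m_i, d_{i+1} = (2555 - m_{i+1}^2)/d_i, a_{i+1} = floor((a_0 + m_{i+1})/d_{i+1}):
  m_1 = 1*50 - 0 = 50, d_1 = (2555 - 50^2)/1 = 55/1 = 55, a_1 = floor((50 + 50)/55) = 1.
  m_2 = 55*1 - 50 = 5, d_2 = (2555 - 5^2)/55 = 2530/55 = 46, a_2 = floor((50 + 5)/46) = 1.
  m_3 = 46*1 - 5 = 41, d_3 = (2555 - 41^2)/46 = 874/46 = 19, a_3 = floor((50 + 41)/19) = 4.
  m_4 = 19*4 - 41 = 35, d_4 = (2555 - 35^2)/19 = 1330/19 = 70, a_4 = floor((50 + 35)/70) = 1.
  m_5 = 70*1 - 35 = 35, d_5 = (2555 - 35^2)/70 = 1330/70 = 19, a_5 = floor((50 + 35)/19) = 4.
  m_6 = 19*4 - 35 = 41, d_6 = (2555 - 41^2)/19 = 874/19 = 46, a_6 = floor((50 + 41)/46) = 1.
  m_7 = 46*1 - 41 = 5, d_7 = (2555 - 5^2)/46 = 2530/46 = 55, a_7 = floor((50 + 5)/55) = 1.
  m_8 = 55*1 - 5 = 50, d_8 = (2555 - 50^2)/55 = 55/55 = 1, a_8 = floor((50 + 50)/1) = 100.
  m_9 = 1*100 - 50 = 50, d_9 = (2555 - 50^2)/1 = 55/1 = 55: (m_9, d_9) = (m_1, d_1) = (50, 55), so from here the quotients repeat a_1, ..., a_8; the period length is 8.
Hence the expansion of sqrt(2555) is a_0 = 50 followed by the repeating block 1, 1, 4, 1, 4, 1, 1, 100 (period 8).

[50; (1, 1, 4, 1, 4, 1, 1, 100)]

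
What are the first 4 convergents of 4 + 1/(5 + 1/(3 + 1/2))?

4/1, 21/5, 67/16, 155/37

Using the convergent recurrence p_i = a_i*p_{i-1} + p_{i-2}, q_i = a_i*q_{i-1} + q_{i-2} with p_{-2}=0, p_{-1}=1, q_{-2}=1, q_{-1}=0:
  i=0: a_0=4, p_0 = 4*1 + 0 = 4, q_0 = 4*0 + 1 = 1.
  i=1: a_1=5, p_1 = 5*4 + 1 = 21, q_1 = 5*1 + 0 = 5.
  i=2: a_2=3, p_2 = 3*21 + 4 = 67, q_2 = 3*5 + 1 = 16.
  i=3: a_3=2, p_3 = 2*67 + 21 = 155, q_3 = 2*16 + 5 = 37.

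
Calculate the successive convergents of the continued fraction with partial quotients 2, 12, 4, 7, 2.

Using the convergent recurrence p_i = a_i*p_{i-1} + p_{i-2}, q_i = a_i*q_{i-1} + q_{i-2} with p_{-2}=0, p_{-1}=1, q_{-2}=1, q_{-1}=0:
  i=0: a_0=2, p_0 = 2*1 + 0 = 2, q_0 = 2*0 + 1 = 1.
  i=1: a_1=12, p_1 = 12*2 + 1 = 25, q_1 = 12*1 + 0 = 12.
  i=2: a_2=4, p_2 = 4*25 + 2 = 102, q_2 = 4*12 + 1 = 49.
  i=3: a_3=7, p_3 = 7*102 + 25 = 739, q_3 = 7*49 + 12 = 355.
  i=4: a_4=2, p_4 = 2*739 + 102 = 1580, q_4 = 2*355 + 49 = 759.

2/1, 25/12, 102/49, 739/355, 1580/759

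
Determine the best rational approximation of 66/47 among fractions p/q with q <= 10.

Expand x = 66/47 as a continued fraction with the Euclidean algorithm:
  66 = 1*47 + 19, so a_0 = 1.
  47 = 2*19 + 9, so a_1 = 2.
  19 = 2*9 + 1, so a_2 = 2.
  9 = 9*1 + 0, so a_3 = 9.
so x = [1; 2, 2, 9].
Convergents (p_i = a_i*p_{i-1} + p_{i-2}, q_i = a_i*q_{i-1} + q_{i-2} with p_{-2}=0, p_{-1}=1, q_{-2}=1, q_{-1}=0), until the denominator exceeds 10:
  i=0: a_0=1, p_0 = 1*1 + 0 = 1, q_0 = 1*0 + 1 = 1.
  i=1: a_1=2, p_1 = 2*1 + 1 = 3, q_1 = 2*1 + 0 = 2.
  i=2: a_2=2, p_2 = 2*3 + 1 = 7, q_2 = 2*2 + 1 = 5.
  i=3: a_3=9, p_3 = 9*7 + 3 = 66, q_3 = 9*5 + 2 = 47.
q_3 = 47 > 10, so the last convergent with denominator <= 10 is p_2/q_2 = 7/5.
The closest fraction with denominator <= 10 is either p_2/q_2 or the intermediate fraction (k*p_2 + p_1)/(k*q_2 + q_1) with the largest k >= 1 whose denominator stays <= 10; these approach x as k grows, and every other convergent or intermediate fraction in range is farther away.
Largest k: floor((10 - q_1)/q_2) = floor((10 - 2)/5) = 1.
That gives (1*7 + 3)/(1*5 + 2) = 10/7.
Compare the errors: |x - 7/5| = |66*5 - 7*47|/(47*5) = 1/235, and |x - 10/7| = |66*7 - 10*47|/(47*7) = 8/329.
Cross-multiplying, 1*329 = 329 < 1880 = 8*235, so 1/235 is smaller: the convergent 7/5 is closer to x than 10/7.

7/5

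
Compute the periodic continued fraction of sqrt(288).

Write x_i = (sqrt(288) + m_i)/d_i with (m_0, d_0) = (0, 1). a_0 = floor(sqrt(288)) = 16, since 16^2 = 256 <= 288 < 289 = 17^2.
Iterate m_{i+1} = d_i*a_i - m_i, d_{i+1} = (288 - m_{i+1}^2)/d_i, a_{i+1} = floor((a_0 + m_{i+1})/d_{i+1}):
  m_1 = 1*16 - 0 = 16, d_1 = (288 - 16^2)/1 = 32/1 = 32, a_1 = floor((16 + 16)/32) = 1.
  m_2 = 32*1 - 16 = 16, d_2 = (288 - 16^2)/32 = 32/32 = 1, a_2 = floor((16 + 16)/1) = 32.
  m_3 = 1*32 - 16 = 16, d_3 = (288 - 16^2)/1 = 32/1 = 32: (m_3, d_3) = (m_1, d_1) = (16, 32), so from here the quotients repeat a_1, a_2; the period length is 2.
Hence the expansion of sqrt(288) is a_0 = 16 followed by the repeating block 1, 32 (period 2).

[16; (1, 32)]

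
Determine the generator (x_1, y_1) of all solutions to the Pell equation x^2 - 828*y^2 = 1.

First expand sqrt(828) as a continued fraction. With x_i = (sqrt(828) + m_i)/d_i and (m_0, d_0) = (0, 1): a_0 = floor(sqrt(828)) = 28, since 28^2 = 784 <= 828 < 841 = 29^2.
Iterate m_{i+1} = d_i*a_i - m_i, d_{i+1} = (828 - m_{i+1}^2)/d_i, a_{i+1} = floor((a_0 + m_{i+1})/d_{i+1}):
  m_1 = 1*28 - 0 = 28, d_1 = (828 - 28^2)/1 = 44/1 = 44, a_1 = floor((28 + 28)/44) = 1.
  m_2 = 44*1 - 28 = 16, d_2 = (828 - 16^2)/44 = 572/44 = 13, a_2 = floor((28 + 16)/13) = 3.
  m_3 = 13*3 - 16 = 23, d_3 = (828 - 23^2)/13 = 299/13 = 23, a_3 = floor((28 + 23)/23) = 2.
  m_4 = 23*2 - 23 = 23, d_4 = (828 - 23^2)/23 = 299/23 = 13, a_4 = floor((28 + 23)/13) = 3.
  m_5 = 13*3 - 23 = 16, d_5 = (828 - 16^2)/13 = 572/13 = 44, a_5 = floor((28 + 16)/44) = 1.
  m_6 = 44*1 - 16 = 28, d_6 = (828 - 28^2)/44 = 44/44 = 1, a_6 = floor((28 + 28)/1) = 56.
  m_7 = 1*56 - 28 = 28, d_7 = (828 - 28^2)/1 = 44/1 = 44: (m_7, d_7) = (m_1, d_1) = (28, 44), so from here the quotients repeat a_1, ..., a_6; the period length is 6.
So sqrt(828) = [28; (1, 3, 2, 3, 1, 56)] with period length k = 6.
k is even, so the fundamental solution of x^2 - 828y^2 = 1 is (p_{k-1}, q_{k-1}) = (p_5, q_5); compute convergents through index 5.
Convergents (p_i = a_i*p_{i-1} + p_{i-2}, q_i = a_i*q_{i-1} + q_{i-2} with p_{-2}=0, p_{-1}=1, q_{-2}=1, q_{-1}=0):
  i=0: a_0=28, p_0 = 28*1 + 0 = 28, q_0 = 28*0 + 1 = 1.
  i=1: a_1=1, p_1 = 1*28 + 1 = 29, q_1 = 1*1 + 0 = 1.
  i=2: a_2=3, p_2 = 3*29 + 28 = 115, q_2 = 3*1 + 1 = 4.
  i=3: a_3=2, p_3 = 2*115 + 29 = 259, q_3 = 2*4 + 1 = 9.
  i=4: a_4=3, p_4 = 3*259 + 115 = 892, q_4 = 3*9 + 4 = 31.
  i=5: a_5=1, p_5 = 1*892 + 259 = 1151, q_5 = 1*31 + 9 = 40.
Check: 1151^2 - 828*40^2 = 1324801 - 1324800 = 1, so (x, y) = (1151, 40) solves the equation, and by the theorem it is the least positive solution.

(x, y) = (1151, 40)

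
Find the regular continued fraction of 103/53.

[1; 1, 16, 1, 2]

Run the Euclidean algorithm on 103 and 53; the successive quotients are the partial quotients a_0, a_1, ... (each step inverts the fractional part left over by the previous one):
  103 = 1*53 + 50, so a_0 = 1.
  53 = 1*50 + 3, so a_1 = 1.
  50 = 16*3 + 2, so a_2 = 16.
  3 = 1*2 + 1, so a_3 = 1.
  2 = 2*1 + 0, so a_4 = 2.
The remainder reaches 0 after 5 divisions, so the expansion has 5 partial quotients, read off in order.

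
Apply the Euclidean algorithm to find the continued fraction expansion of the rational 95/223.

[0; 2, 2, 1, 7, 4]

Run the Euclidean algorithm on 95 and 223; the successive quotients are the partial quotients a_0, a_1, ... (each step inverts the fractional part left over by the previous one):
  95 = 0*223 + 95, so a_0 = 0.
  223 = 2*95 + 33, so a_1 = 2.
  95 = 2*33 + 29, so a_2 = 2.
  33 = 1*29 + 4, so a_3 = 1.
  29 = 7*4 + 1, so a_4 = 7.
  4 = 4*1 + 0, so a_5 = 4.
The remainder reaches 0 after 6 divisions, so the expansion has 6 partial quotients, read off in order.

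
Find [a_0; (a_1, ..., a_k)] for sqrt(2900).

[53; (1, 5, 1, 2, 1, 5, 1, 106)]

Write x_i = (sqrt(2900) + m_i)/d_i with (m_0, d_0) = (0, 1). a_0 = floor(sqrt(2900)) = 53, since 53^2 = 2809 <= 2900 < 2916 = 54^2.
Iterate m_{i+1} = d_i*a_i - m_i, d_{i+1} = (2900 - m_{i+1}^2)/d_i, a_{i+1} = floor((a_0 + m_{i+1})/d_{i+1}):
  m_1 = 1*53 - 0 = 53, d_1 = (2900 - 53^2)/1 = 91/1 = 91, a_1 = floor((53 + 53)/91) = 1.
  m_2 = 91*1 - 53 = 38, d_2 = (2900 - 38^2)/91 = 1456/91 = 16, a_2 = floor((53 + 38)/16) = 5.
  m_3 = 16*5 - 38 = 42, d_3 = (2900 - 42^2)/16 = 1136/16 = 71, a_3 = floor((53 + 42)/71) = 1.
  m_4 = 71*1 - 42 = 29, d_4 = (2900 - 29^2)/71 = 2059/71 = 29, a_4 = floor((53 + 29)/29) = 2.
  m_5 = 29*2 - 29 = 29, d_5 = (2900 - 29^2)/29 = 2059/29 = 71, a_5 = floor((53 + 29)/71) = 1.
  m_6 = 71*1 - 29 = 42, d_6 = (2900 - 42^2)/71 = 1136/71 = 16, a_6 = floor((53 + 42)/16) = 5.
  m_7 = 16*5 - 42 = 38, d_7 = (2900 - 38^2)/16 = 1456/16 = 91, a_7 = floor((53 + 38)/91) = 1.
  m_8 = 91*1 - 38 = 53, d_8 = (2900 - 53^2)/91 = 91/91 = 1, a_8 = floor((53 + 53)/1) = 106.
  m_9 = 1*106 - 53 = 53, d_9 = (2900 - 53^2)/1 = 91/1 = 91: (m_9, d_9) = (m_1, d_1) = (53, 91), so from here the quotients repeat a_1, ..., a_8; the period length is 8.
Hence the expansion of sqrt(2900) is a_0 = 53 followed by the repeating block 1, 5, 1, 2, 1, 5, 1, 106 (period 8).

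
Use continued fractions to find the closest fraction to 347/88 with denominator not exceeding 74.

209/53

Expand x = 347/88 as a continued fraction with the Euclidean algorithm:
  347 = 3*88 + 83, so a_0 = 3.
  88 = 1*83 + 5, so a_1 = 1.
  83 = 16*5 + 3, so a_2 = 16.
  5 = 1*3 + 2, so a_3 = 1.
  3 = 1*2 + 1, so a_4 = 1.
  2 = 2*1 + 0, so a_5 = 2.
so x = [3; 1, 16, 1, 1, 2].
Convergents (p_i = a_i*p_{i-1} + p_{i-2}, q_i = a_i*q_{i-1} + q_{i-2} with p_{-2}=0, p_{-1}=1, q_{-2}=1, q_{-1}=0), until the denominator exceeds 74:
  i=0: a_0=3, p_0 = 3*1 + 0 = 3, q_0 = 3*0 + 1 = 1.
  i=1: a_1=1, p_1 = 1*3 + 1 = 4, q_1 = 1*1 + 0 = 1.
  i=2: a_2=16, p_2 = 16*4 + 3 = 67, q_2 = 16*1 + 1 = 17.
  i=3: a_3=1, p_3 = 1*67 + 4 = 71, q_3 = 1*17 + 1 = 18.
  i=4: a_4=1, p_4 = 1*71 + 67 = 138, q_4 = 1*18 + 17 = 35.
  i=5: a_5=2, p_5 = 2*138 + 71 = 347, q_5 = 2*35 + 18 = 88.
q_5 = 88 > 74, so the last convergent with denominator <= 74 is p_4/q_4 = 138/35.
The closest fraction with denominator <= 74 is either p_4/q_4 or the intermediate fraction (k*p_4 + p_3)/(k*q_4 + q_3) with the largest k >= 1 whose denominator stays <= 74; these approach x as k grows, and every other convergent or intermediate fraction in range is farther away.
Largest k: floor((74 - q_3)/q_4) = floor((74 - 18)/35) = 1.
That gives (1*138 + 71)/(1*35 + 18) = 209/53.
Compare the errors: |x - 138/35| = |347*35 - 138*88|/(88*35) = 1/3080, and |x - 209/53| = |347*53 - 209*88|/(88*53) = 1/4664.
Cross-multiplying, 1*3080 = 3080 < 4664 = 1*4664, so 1/4664 is smaller: the intermediate fraction 209/53 is closer to x than 138/35.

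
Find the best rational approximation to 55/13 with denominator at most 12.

Expand x = 55/13 as a continued fraction with the Euclidean algorithm:
  55 = 4*13 + 3, so a_0 = 4.
  13 = 4*3 + 1, so a_1 = 4.
  3 = 3*1 + 0, so a_2 = 3.
so x = [4; 4, 3].
Convergents (p_i = a_i*p_{i-1} + p_{i-2}, q_i = a_i*q_{i-1} + q_{i-2} with p_{-2}=0, p_{-1}=1, q_{-2}=1, q_{-1}=0), until the denominator exceeds 12:
  i=0: a_0=4, p_0 = 4*1 + 0 = 4, q_0 = 4*0 + 1 = 1.
  i=1: a_1=4, p_1 = 4*4 + 1 = 17, q_1 = 4*1 + 0 = 4.
  i=2: a_2=3, p_2 = 3*17 + 4 = 55, q_2 = 3*4 + 1 = 13.
q_2 = 13 > 12, so the last convergent with denominator <= 12 is p_1/q_1 = 17/4.
The closest fraction with denominator <= 12 is either p_1/q_1 or the intermediate fraction (k*p_1 + p_0)/(k*q_1 + q_0) with the largest k >= 1 whose denominator stays <= 12; these approach x as k grows, and every other convergent or intermediate fraction in range is farther away.
Largest k: floor((12 - q_0)/q_1) = floor((12 - 1)/4) = 2.
That gives (2*17 + 4)/(2*4 + 1) = 38/9.
Compare the errors: |x - 17/4| = |55*4 - 17*13|/(13*4) = 1/52, and |x - 38/9| = |55*9 - 38*13|/(13*9) = 1/117.
Cross-multiplying, 1*52 = 52 < 117 = 1*117, so 1/117 is smaller: the intermediate fraction 38/9 is closer to x than 17/4.

38/9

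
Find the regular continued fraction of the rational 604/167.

Run the Euclidean algorithm on 604 and 167; the successive quotients are the partial quotients a_0, a_1, ... (each step inverts the fractional part left over by the previous one):
  604 = 3*167 + 103, so a_0 = 3.
  167 = 1*103 + 64, so a_1 = 1.
  103 = 1*64 + 39, so a_2 = 1.
  64 = 1*39 + 25, so a_3 = 1.
  39 = 1*25 + 14, so a_4 = 1.
  25 = 1*14 + 11, so a_5 = 1.
  14 = 1*11 + 3, so a_6 = 1.
  11 = 3*3 + 2, so a_7 = 3.
  3 = 1*2 + 1, so a_8 = 1.
  2 = 2*1 + 0, so a_9 = 2.
The remainder reaches 0 after 10 divisions, so the expansion has 10 partial quotients, read off in order.

[3; 1, 1, 1, 1, 1, 1, 3, 1, 2]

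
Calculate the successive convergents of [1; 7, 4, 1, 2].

1/1, 8/7, 33/29, 41/36, 115/101

Using the convergent recurrence p_i = a_i*p_{i-1} + p_{i-2}, q_i = a_i*q_{i-1} + q_{i-2} with p_{-2}=0, p_{-1}=1, q_{-2}=1, q_{-1}=0:
  i=0: a_0=1, p_0 = 1*1 + 0 = 1, q_0 = 1*0 + 1 = 1.
  i=1: a_1=7, p_1 = 7*1 + 1 = 8, q_1 = 7*1 + 0 = 7.
  i=2: a_2=4, p_2 = 4*8 + 1 = 33, q_2 = 4*7 + 1 = 29.
  i=3: a_3=1, p_3 = 1*33 + 8 = 41, q_3 = 1*29 + 7 = 36.
  i=4: a_4=2, p_4 = 2*41 + 33 = 115, q_4 = 2*36 + 29 = 101.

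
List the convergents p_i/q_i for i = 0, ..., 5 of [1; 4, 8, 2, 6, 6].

1/1, 5/4, 41/33, 87/70, 563/453, 3465/2788

Using the convergent recurrence p_i = a_i*p_{i-1} + p_{i-2}, q_i = a_i*q_{i-1} + q_{i-2} with p_{-2}=0, p_{-1}=1, q_{-2}=1, q_{-1}=0:
  i=0: a_0=1, p_0 = 1*1 + 0 = 1, q_0 = 1*0 + 1 = 1.
  i=1: a_1=4, p_1 = 4*1 + 1 = 5, q_1 = 4*1 + 0 = 4.
  i=2: a_2=8, p_2 = 8*5 + 1 = 41, q_2 = 8*4 + 1 = 33.
  i=3: a_3=2, p_3 = 2*41 + 5 = 87, q_3 = 2*33 + 4 = 70.
  i=4: a_4=6, p_4 = 6*87 + 41 = 563, q_4 = 6*70 + 33 = 453.
  i=5: a_5=6, p_5 = 6*563 + 87 = 3465, q_5 = 6*453 + 70 = 2788.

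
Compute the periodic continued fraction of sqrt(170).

[13; (26)]

Write x_i = (sqrt(170) + m_i)/d_i with (m_0, d_0) = (0, 1). a_0 = floor(sqrt(170)) = 13, since 13^2 = 169 <= 170 < 196 = 14^2.
Iterate m_{i+1} = d_i*a_i - m_i, d_{i+1} = (170 - m_{i+1}^2)/d_i, a_{i+1} = floor((a_0 + m_{i+1})/d_{i+1}):
  m_1 = 1*13 - 0 = 13, d_1 = (170 - 13^2)/1 = 1/1 = 1, a_1 = floor((13 + 13)/1) = 26.
  m_2 = 1*26 - 13 = 13, d_2 = (170 - 13^2)/1 = 1/1 = 1: (m_2, d_2) = (m_1, d_1) = (13, 1), so from here the quotient a_1 repeats; the period length is 1.
Hence the expansion of sqrt(170) is a_0 = 13 followed by the repeating block 26 (period 1).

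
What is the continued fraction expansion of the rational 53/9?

Run the Euclidean algorithm on 53 and 9; the successive quotients are the partial quotients a_0, a_1, ... (each step inverts the fractional part left over by the previous one):
  53 = 5*9 + 8, so a_0 = 5.
  9 = 1*8 + 1, so a_1 = 1.
  8 = 8*1 + 0, so a_2 = 8.
The remainder reaches 0 after 3 divisions, so the expansion has 3 partial quotients, read off in order.

[5; 1, 8]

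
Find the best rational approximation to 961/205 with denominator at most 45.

Expand x = 961/205 as a continued fraction with the Euclidean algorithm:
  961 = 4*205 + 141, so a_0 = 4.
  205 = 1*141 + 64, so a_1 = 1.
  141 = 2*64 + 13, so a_2 = 2.
  64 = 4*13 + 12, so a_3 = 4.
  13 = 1*12 + 1, so a_4 = 1.
  12 = 12*1 + 0, so a_5 = 12.
so x = [4; 1, 2, 4, 1, 12].
Convergents (p_i = a_i*p_{i-1} + p_{i-2}, q_i = a_i*q_{i-1} + q_{i-2} with p_{-2}=0, p_{-1}=1, q_{-2}=1, q_{-1}=0), until the denominator exceeds 45:
  i=0: a_0=4, p_0 = 4*1 + 0 = 4, q_0 = 4*0 + 1 = 1.
  i=1: a_1=1, p_1 = 1*4 + 1 = 5, q_1 = 1*1 + 0 = 1.
  i=2: a_2=2, p_2 = 2*5 + 4 = 14, q_2 = 2*1 + 1 = 3.
  i=3: a_3=4, p_3 = 4*14 + 5 = 61, q_3 = 4*3 + 1 = 13.
  i=4: a_4=1, p_4 = 1*61 + 14 = 75, q_4 = 1*13 + 3 = 16.
  i=5: a_5=12, p_5 = 12*75 + 61 = 961, q_5 = 12*16 + 13 = 205.
q_5 = 205 > 45, so the last convergent with denominator <= 45 is p_4/q_4 = 75/16.
The closest fraction with denominator <= 45 is either p_4/q_4 or the intermediate fraction (k*p_4 + p_3)/(k*q_4 + q_3) with the largest k >= 1 whose denominator stays <= 45; these approach x as k grows, and every other convergent or intermediate fraction in range is farther away.
Largest k: floor((45 - q_3)/q_4) = floor((45 - 13)/16) = 2.
That gives (2*75 + 61)/(2*16 + 13) = 211/45.
Compare the errors: |x - 75/16| = |961*16 - 75*205|/(205*16) = 1/3280, and |x - 211/45| = |961*45 - 211*205|/(205*45) = 10/9225.
Cross-multiplying, 1*9225 = 9225 < 32800 = 10*3280, so 1/3280 is smaller: the convergent 75/16 is closer to x than 211/45.

75/16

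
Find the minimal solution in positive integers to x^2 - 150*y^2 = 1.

(x, y) = (49, 4)

First expand sqrt(150) as a continued fraction. With x_i = (sqrt(150) + m_i)/d_i and (m_0, d_0) = (0, 1): a_0 = floor(sqrt(150)) = 12, since 12^2 = 144 <= 150 < 169 = 13^2.
Iterate m_{i+1} = d_i*a_i - m_i, d_{i+1} = (150 - m_{i+1}^2)/d_i, a_{i+1} = floor((a_0 + m_{i+1})/d_{i+1}):
  m_1 = 1*12 - 0 = 12, d_1 = (150 - 12^2)/1 = 6/1 = 6, a_1 = floor((12 + 12)/6) = 4.
  m_2 = 6*4 - 12 = 12, d_2 = (150 - 12^2)/6 = 6/6 = 1, a_2 = floor((12 + 12)/1) = 24.
  m_3 = 1*24 - 12 = 12, d_3 = (150 - 12^2)/1 = 6/1 = 6: (m_3, d_3) = (m_1, d_1) = (12, 6), so from here the quotients repeat a_1, a_2; the period length is 2.
So sqrt(150) = [12; (4, 24)] with period length k = 2.
k is even, so the fundamental solution of x^2 - 150y^2 = 1 is (p_{k-1}, q_{k-1}) = (p_1, q_1); compute convergents through index 1.
Convergents (p_i = a_i*p_{i-1} + p_{i-2}, q_i = a_i*q_{i-1} + q_{i-2} with p_{-2}=0, p_{-1}=1, q_{-2}=1, q_{-1}=0):
  i=0: a_0=12, p_0 = 12*1 + 0 = 12, q_0 = 12*0 + 1 = 1.
  i=1: a_1=4, p_1 = 4*12 + 1 = 49, q_1 = 4*1 + 0 = 4.
Check: 49^2 - 150*4^2 = 2401 - 2400 = 1, so (x, y) = (49, 4) solves the equation, and by the theorem it is the least positive solution.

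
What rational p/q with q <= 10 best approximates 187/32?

Expand x = 187/32 as a continued fraction with the Euclidean algorithm:
  187 = 5*32 + 27, so a_0 = 5.
  32 = 1*27 + 5, so a_1 = 1.
  27 = 5*5 + 2, so a_2 = 5.
  5 = 2*2 + 1, so a_3 = 2.
  2 = 2*1 + 0, so a_4 = 2.
so x = [5; 1, 5, 2, 2].
Convergents (p_i = a_i*p_{i-1} + p_{i-2}, q_i = a_i*q_{i-1} + q_{i-2} with p_{-2}=0, p_{-1}=1, q_{-2}=1, q_{-1}=0), until the denominator exceeds 10:
  i=0: a_0=5, p_0 = 5*1 + 0 = 5, q_0 = 5*0 + 1 = 1.
  i=1: a_1=1, p_1 = 1*5 + 1 = 6, q_1 = 1*1 + 0 = 1.
  i=2: a_2=5, p_2 = 5*6 + 5 = 35, q_2 = 5*1 + 1 = 6.
  i=3: a_3=2, p_3 = 2*35 + 6 = 76, q_3 = 2*6 + 1 = 13.
q_3 = 13 > 10, so the last convergent with denominator <= 10 is p_2/q_2 = 35/6.
The closest fraction with denominator <= 10 is either p_2/q_2 or the intermediate fraction (k*p_2 + p_1)/(k*q_2 + q_1) with the largest k >= 1 whose denominator stays <= 10; these approach x as k grows, and every other convergent or intermediate fraction in range is farther away.
Largest k: floor((10 - q_1)/q_2) = floor((10 - 1)/6) = 1.
That gives (1*35 + 6)/(1*6 + 1) = 41/7.
Compare the errors: |x - 35/6| = |187*6 - 35*32|/(32*6) = 2/192, and |x - 41/7| = |187*7 - 41*32|/(32*7) = 3/224.
Cross-multiplying, 2*224 = 448 < 576 = 3*192, so 2/192 is smaller: the convergent 35/6 is closer to x than 41/7.

35/6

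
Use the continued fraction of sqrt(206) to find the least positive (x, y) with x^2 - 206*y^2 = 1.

First expand sqrt(206) as a continued fraction. With x_i = (sqrt(206) + m_i)/d_i and (m_0, d_0) = (0, 1): a_0 = floor(sqrt(206)) = 14, since 14^2 = 196 <= 206 < 225 = 15^2.
Iterate m_{i+1} = d_i*a_i - m_i, d_{i+1} = (206 - m_{i+1}^2)/d_i, a_{i+1} = floor((a_0 + m_{i+1})/d_{i+1}):
  m_1 = 1*14 - 0 = 14, d_1 = (206 - 14^2)/1 = 10/1 = 10, a_1 = floor((14 + 14)/10) = 2.
  m_2 = 10*2 - 14 = 6, d_2 = (206 - 6^2)/10 = 170/10 = 17, a_2 = floor((14 + 6)/17) = 1.
  m_3 = 17*1 - 6 = 11, d_3 = (206 - 11^2)/17 = 85/17 = 5, a_3 = floor((14 + 11)/5) = 5.
  m_4 = 5*5 - 11 = 14, d_4 = (206 - 14^2)/5 = 10/5 = 2, a_4 = floor((14 + 14)/2) = 14.
  m_5 = 2*14 - 14 = 14, d_5 = (206 - 14^2)/2 = 10/2 = 5, a_5 = floor((14 + 14)/5) = 5.
  m_6 = 5*5 - 14 = 11, d_6 = (206 - 11^2)/5 = 85/5 = 17, a_6 = floor((14 + 11)/17) = 1.
  m_7 = 17*1 - 11 = 6, d_7 = (206 - 6^2)/17 = 170/17 = 10, a_7 = floor((14 + 6)/10) = 2.
  m_8 = 10*2 - 6 = 14, d_8 = (206 - 14^2)/10 = 10/10 = 1, a_8 = floor((14 + 14)/1) = 28.
  m_9 = 1*28 - 14 = 14, d_9 = (206 - 14^2)/1 = 10/1 = 10: (m_9, d_9) = (m_1, d_1) = (14, 10), so from here the quotients repeat a_1, ..., a_8; the period length is 8.
So sqrt(206) = [14; (2, 1, 5, 14, 5, 1, 2, 28)] with period length k = 8.
k is even, so the fundamental solution of x^2 - 206y^2 = 1 is (p_{k-1}, q_{k-1}) = (p_7, q_7); compute convergents through index 7.
Convergents (p_i = a_i*p_{i-1} + p_{i-2}, q_i = a_i*q_{i-1} + q_{i-2} with p_{-2}=0, p_{-1}=1, q_{-2}=1, q_{-1}=0):
  i=0: a_0=14, p_0 = 14*1 + 0 = 14, q_0 = 14*0 + 1 = 1.
  i=1: a_1=2, p_1 = 2*14 + 1 = 29, q_1 = 2*1 + 0 = 2.
  i=2: a_2=1, p_2 = 1*29 + 14 = 43, q_2 = 1*2 + 1 = 3.
  i=3: a_3=5, p_3 = 5*43 + 29 = 244, q_3 = 5*3 + 2 = 17.
  i=4: a_4=14, p_4 = 14*244 + 43 = 3459, q_4 = 14*17 + 3 = 241.
  i=5: a_5=5, p_5 = 5*3459 + 244 = 17539, q_5 = 5*241 + 17 = 1222.
  i=6: a_6=1, p_6 = 1*17539 + 3459 = 20998, q_6 = 1*1222 + 241 = 1463.
  i=7: a_7=2, p_7 = 2*20998 + 17539 = 59535, q_7 = 2*1463 + 1222 = 4148.
Check: 59535^2 - 206*4148^2 = 3544416225 - 3544416224 = 1, so (x, y) = (59535, 4148) solves the equation, and by the theorem it is the least positive solution.

(x, y) = (59535, 4148)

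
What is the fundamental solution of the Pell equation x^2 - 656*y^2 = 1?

First expand sqrt(656) as a continued fraction. With x_i = (sqrt(656) + m_i)/d_i and (m_0, d_0) = (0, 1): a_0 = floor(sqrt(656)) = 25, since 25^2 = 625 <= 656 < 676 = 26^2.
Iterate m_{i+1} = d_i*a_i - m_i, d_{i+1} = (656 - m_{i+1}^2)/d_i, a_{i+1} = floor((a_0 + m_{i+1})/d_{i+1}):
  m_1 = 1*25 - 0 = 25, d_1 = (656 - 25^2)/1 = 31/1 = 31, a_1 = floor((25 + 25)/31) = 1.
  m_2 = 31*1 - 25 = 6, d_2 = (656 - 6^2)/31 = 620/31 = 20, a_2 = floor((25 + 6)/20) = 1.
  m_3 = 20*1 - 6 = 14, d_3 = (656 - 14^2)/20 = 460/20 = 23, a_3 = floor((25 + 14)/23) = 1.
  m_4 = 23*1 - 14 = 9, d_4 = (656 - 9^2)/23 = 575/23 = 25, a_4 = floor((25 + 9)/25) = 1.
  m_5 = 25*1 - 9 = 16, d_5 = (656 - 16^2)/25 = 400/25 = 16, a_5 = floor((25 + 16)/16) = 2.
  m_6 = 16*2 - 16 = 16, d_6 = (656 - 16^2)/16 = 400/16 = 25, a_6 = floor((25 + 16)/25) = 1.
  m_7 = 25*1 - 16 = 9, d_7 = (656 - 9^2)/25 = 575/25 = 23, a_7 = floor((25 + 9)/23) = 1.
  m_8 = 23*1 - 9 = 14, d_8 = (656 - 14^2)/23 = 460/23 = 20, a_8 = floor((25 + 14)/20) = 1.
  m_9 = 20*1 - 14 = 6, d_9 = (656 - 6^2)/20 = 620/20 = 31, a_9 = floor((25 + 6)/31) = 1.
  m_10 = 31*1 - 6 = 25, d_10 = (656 - 25^2)/31 = 31/31 = 1, a_10 = floor((25 + 25)/1) = 50.
  m_11 = 1*50 - 25 = 25, d_11 = (656 - 25^2)/1 = 31/1 = 31: (m_11, d_11) = (m_1, d_1) = (25, 31), so from here the quotients repeat a_1, ..., a_10; the period length is 10.
So sqrt(656) = [25; (1, 1, 1, 1, 2, 1, 1, 1, 1, 50)] with period length k = 10.
k is even, so the fundamental solution of x^2 - 656y^2 = 1 is (p_{k-1}, q_{k-1}) = (p_9, q_9); compute convergents through index 9.
Convergents (p_i = a_i*p_{i-1} + p_{i-2}, q_i = a_i*q_{i-1} + q_{i-2} with p_{-2}=0, p_{-1}=1, q_{-2}=1, q_{-1}=0):
  i=0: a_0=25, p_0 = 25*1 + 0 = 25, q_0 = 25*0 + 1 = 1.
  i=1: a_1=1, p_1 = 1*25 + 1 = 26, q_1 = 1*1 + 0 = 1.
  i=2: a_2=1, p_2 = 1*26 + 25 = 51, q_2 = 1*1 + 1 = 2.
  i=3: a_3=1, p_3 = 1*51 + 26 = 77, q_3 = 1*2 + 1 = 3.
  i=4: a_4=1, p_4 = 1*77 + 51 = 128, q_4 = 1*3 + 2 = 5.
  i=5: a_5=2, p_5 = 2*128 + 77 = 333, q_5 = 2*5 + 3 = 13.
  i=6: a_6=1, p_6 = 1*333 + 128 = 461, q_6 = 1*13 + 5 = 18.
  i=7: a_7=1, p_7 = 1*461 + 333 = 794, q_7 = 1*18 + 13 = 31.
  i=8: a_8=1, p_8 = 1*794 + 461 = 1255, q_8 = 1*31 + 18 = 49.
  i=9: a_9=1, p_9 = 1*1255 + 794 = 2049, q_9 = 1*49 + 31 = 80.
Check: 2049^2 - 656*80^2 = 4198401 - 4198400 = 1, so (x, y) = (2049, 80) solves the equation, and by the theorem it is the least positive solution.

(x, y) = (2049, 80)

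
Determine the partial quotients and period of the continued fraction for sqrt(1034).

[32; (6, 2, 2, 2, 6, 64)]

Write x_i = (sqrt(1034) + m_i)/d_i with (m_0, d_0) = (0, 1). a_0 = floor(sqrt(1034)) = 32, since 32^2 = 1024 <= 1034 < 1089 = 33^2.
Iterate m_{i+1} = d_i*a_i - m_i, d_{i+1} = (1034 - m_{i+1}^2)/d_i, a_{i+1} = floor((a_0 + m_{i+1})/d_{i+1}):
  m_1 = 1*32 - 0 = 32, d_1 = (1034 - 32^2)/1 = 10/1 = 10, a_1 = floor((32 + 32)/10) = 6.
  m_2 = 10*6 - 32 = 28, d_2 = (1034 - 28^2)/10 = 250/10 = 25, a_2 = floor((32 + 28)/25) = 2.
  m_3 = 25*2 - 28 = 22, d_3 = (1034 - 22^2)/25 = 550/25 = 22, a_3 = floor((32 + 22)/22) = 2.
  m_4 = 22*2 - 22 = 22, d_4 = (1034 - 22^2)/22 = 550/22 = 25, a_4 = floor((32 + 22)/25) = 2.
  m_5 = 25*2 - 22 = 28, d_5 = (1034 - 28^2)/25 = 250/25 = 10, a_5 = floor((32 + 28)/10) = 6.
  m_6 = 10*6 - 28 = 32, d_6 = (1034 - 32^2)/10 = 10/10 = 1, a_6 = floor((32 + 32)/1) = 64.
  m_7 = 1*64 - 32 = 32, d_7 = (1034 - 32^2)/1 = 10/1 = 10: (m_7, d_7) = (m_1, d_1) = (32, 10), so from here the quotients repeat a_1, ..., a_6; the period length is 6.
Hence the expansion of sqrt(1034) is a_0 = 32 followed by the repeating block 6, 2, 2, 2, 6, 64 (period 6).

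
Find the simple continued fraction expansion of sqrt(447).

[21; (7, 42)]

Write x_i = (sqrt(447) + m_i)/d_i with (m_0, d_0) = (0, 1). a_0 = floor(sqrt(447)) = 21, since 21^2 = 441 <= 447 < 484 = 22^2.
Iterate m_{i+1} = d_i*a_i - m_i, d_{i+1} = (447 - m_{i+1}^2)/d_i, a_{i+1} = floor((a_0 + m_{i+1})/d_{i+1}):
  m_1 = 1*21 - 0 = 21, d_1 = (447 - 21^2)/1 = 6/1 = 6, a_1 = floor((21 + 21)/6) = 7.
  m_2 = 6*7 - 21 = 21, d_2 = (447 - 21^2)/6 = 6/6 = 1, a_2 = floor((21 + 21)/1) = 42.
  m_3 = 1*42 - 21 = 21, d_3 = (447 - 21^2)/1 = 6/1 = 6: (m_3, d_3) = (m_1, d_1) = (21, 6), so from here the quotients repeat a_1, a_2; the period length is 2.
Hence the expansion of sqrt(447) is a_0 = 21 followed by the repeating block 7, 42 (period 2).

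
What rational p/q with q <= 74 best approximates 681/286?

50/21

Expand x = 681/286 as a continued fraction with the Euclidean algorithm:
  681 = 2*286 + 109, so a_0 = 2.
  286 = 2*109 + 68, so a_1 = 2.
  109 = 1*68 + 41, so a_2 = 1.
  68 = 1*41 + 27, so a_3 = 1.
  41 = 1*27 + 14, so a_4 = 1.
  27 = 1*14 + 13, so a_5 = 1.
  14 = 1*13 + 1, so a_6 = 1.
  13 = 13*1 + 0, so a_7 = 13.
so x = [2; 2, 1, 1, 1, 1, 1, 13].
Convergents (p_i = a_i*p_{i-1} + p_{i-2}, q_i = a_i*q_{i-1} + q_{i-2} with p_{-2}=0, p_{-1}=1, q_{-2}=1, q_{-1}=0), until the denominator exceeds 74:
  i=0: a_0=2, p_0 = 2*1 + 0 = 2, q_0 = 2*0 + 1 = 1.
  i=1: a_1=2, p_1 = 2*2 + 1 = 5, q_1 = 2*1 + 0 = 2.
  i=2: a_2=1, p_2 = 1*5 + 2 = 7, q_2 = 1*2 + 1 = 3.
  i=3: a_3=1, p_3 = 1*7 + 5 = 12, q_3 = 1*3 + 2 = 5.
  i=4: a_4=1, p_4 = 1*12 + 7 = 19, q_4 = 1*5 + 3 = 8.
  i=5: a_5=1, p_5 = 1*19 + 12 = 31, q_5 = 1*8 + 5 = 13.
  i=6: a_6=1, p_6 = 1*31 + 19 = 50, q_6 = 1*13 + 8 = 21.
  i=7: a_7=13, p_7 = 13*50 + 31 = 681, q_7 = 13*21 + 13 = 286.
q_7 = 286 > 74, so the last convergent with denominator <= 74 is p_6/q_6 = 50/21.
The closest fraction with denominator <= 74 is either p_6/q_6 or the intermediate fraction (k*p_6 + p_5)/(k*q_6 + q_5) with the largest k >= 1 whose denominator stays <= 74; these approach x as k grows, and every other convergent or intermediate fraction in range is farther away.
Largest k: floor((74 - q_5)/q_6) = floor((74 - 13)/21) = 2.
That gives (2*50 + 31)/(2*21 + 13) = 131/55.
Compare the errors: |x - 50/21| = |681*21 - 50*286|/(286*21) = 1/6006, and |x - 131/55| = |681*55 - 131*286|/(286*55) = 11/15730.
Cross-multiplying, 1*15730 = 15730 < 66066 = 11*6006, so 1/6006 is smaller: the convergent 50/21 is closer to x than 131/55.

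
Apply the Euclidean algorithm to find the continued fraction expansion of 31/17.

[1; 1, 4, 1, 2]

Run the Euclidean algorithm on 31 and 17; the successive quotients are the partial quotients a_0, a_1, ... (each step inverts the fractional part left over by the previous one):
  31 = 1*17 + 14, so a_0 = 1.
  17 = 1*14 + 3, so a_1 = 1.
  14 = 4*3 + 2, so a_2 = 4.
  3 = 1*2 + 1, so a_3 = 1.
  2 = 2*1 + 0, so a_4 = 2.
The remainder reaches 0 after 5 divisions, so the expansion has 5 partial quotients, read off in order.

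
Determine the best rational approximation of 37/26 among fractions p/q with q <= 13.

10/7

Expand x = 37/26 as a continued fraction with the Euclidean algorithm:
  37 = 1*26 + 11, so a_0 = 1.
  26 = 2*11 + 4, so a_1 = 2.
  11 = 2*4 + 3, so a_2 = 2.
  4 = 1*3 + 1, so a_3 = 1.
  3 = 3*1 + 0, so a_4 = 3.
so x = [1; 2, 2, 1, 3].
Convergents (p_i = a_i*p_{i-1} + p_{i-2}, q_i = a_i*q_{i-1} + q_{i-2} with p_{-2}=0, p_{-1}=1, q_{-2}=1, q_{-1}=0), until the denominator exceeds 13:
  i=0: a_0=1, p_0 = 1*1 + 0 = 1, q_0 = 1*0 + 1 = 1.
  i=1: a_1=2, p_1 = 2*1 + 1 = 3, q_1 = 2*1 + 0 = 2.
  i=2: a_2=2, p_2 = 2*3 + 1 = 7, q_2 = 2*2 + 1 = 5.
  i=3: a_3=1, p_3 = 1*7 + 3 = 10, q_3 = 1*5 + 2 = 7.
  i=4: a_4=3, p_4 = 3*10 + 7 = 37, q_4 = 3*7 + 5 = 26.
q_4 = 26 > 13, so the last convergent with denominator <= 13 is p_3/q_3 = 10/7.
The closest fraction with denominator <= 13 is either p_3/q_3 or the intermediate fraction (k*p_3 + p_2)/(k*q_3 + q_2) with the largest k >= 1 whose denominator stays <= 13; these approach x as k grows, and every other convergent or intermediate fraction in range is farther away.
Largest k: floor((13 - q_2)/q_3) = floor((13 - 5)/7) = 1.
That gives (1*10 + 7)/(1*7 + 5) = 17/12.
Compare the errors: |x - 10/7| = |37*7 - 10*26|/(26*7) = 1/182, and |x - 17/12| = |37*12 - 17*26|/(26*12) = 2/312.
Cross-multiplying, 1*312 = 312 < 364 = 2*182, so 1/182 is smaller: the convergent 10/7 is closer to x than 17/12.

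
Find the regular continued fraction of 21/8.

[2; 1, 1, 1, 2]

Run the Euclidean algorithm on 21 and 8; the successive quotients are the partial quotients a_0, a_1, ... (each step inverts the fractional part left over by the previous one):
  21 = 2*8 + 5, so a_0 = 2.
  8 = 1*5 + 3, so a_1 = 1.
  5 = 1*3 + 2, so a_2 = 1.
  3 = 1*2 + 1, so a_3 = 1.
  2 = 2*1 + 0, so a_4 = 2.
The remainder reaches 0 after 5 divisions, so the expansion has 5 partial quotients, read off in order.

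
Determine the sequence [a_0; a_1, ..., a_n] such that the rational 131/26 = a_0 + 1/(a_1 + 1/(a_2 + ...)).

[5; 26]

Run the Euclidean algorithm on 131 and 26; the successive quotients are the partial quotients a_0, a_1, ... (each step inverts the fractional part left over by the previous one):
  131 = 5*26 + 1, so a_0 = 5.
  26 = 26*1 + 0, so a_1 = 26.
The remainder reaches 0 after 2 divisions, so the expansion has 2 partial quotients, read off in order.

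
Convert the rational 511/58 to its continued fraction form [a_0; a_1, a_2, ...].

[8; 1, 4, 3, 1, 2]

Run the Euclidean algorithm on 511 and 58; the successive quotients are the partial quotients a_0, a_1, ... (each step inverts the fractional part left over by the previous one):
  511 = 8*58 + 47, so a_0 = 8.
  58 = 1*47 + 11, so a_1 = 1.
  47 = 4*11 + 3, so a_2 = 4.
  11 = 3*3 + 2, so a_3 = 3.
  3 = 1*2 + 1, so a_4 = 1.
  2 = 2*1 + 0, so a_5 = 2.
The remainder reaches 0 after 6 divisions, so the expansion has 6 partial quotients, read off in order.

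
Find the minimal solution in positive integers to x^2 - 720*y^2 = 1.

(x, y) = (161, 6)

First expand sqrt(720) as a continued fraction. With x_i = (sqrt(720) + m_i)/d_i and (m_0, d_0) = (0, 1): a_0 = floor(sqrt(720)) = 26, since 26^2 = 676 <= 720 < 729 = 27^2.
Iterate m_{i+1} = d_i*a_i - m_i, d_{i+1} = (720 - m_{i+1}^2)/d_i, a_{i+1} = floor((a_0 + m_{i+1})/d_{i+1}):
  m_1 = 1*26 - 0 = 26, d_1 = (720 - 26^2)/1 = 44/1 = 44, a_1 = floor((26 + 26)/44) = 1.
  m_2 = 44*1 - 26 = 18, d_2 = (720 - 18^2)/44 = 396/44 = 9, a_2 = floor((26 + 18)/9) = 4.
  m_3 = 9*4 - 18 = 18, d_3 = (720 - 18^2)/9 = 396/9 = 44, a_3 = floor((26 + 18)/44) = 1.
  m_4 = 44*1 - 18 = 26, d_4 = (720 - 26^2)/44 = 44/44 = 1, a_4 = floor((26 + 26)/1) = 52.
  m_5 = 1*52 - 26 = 26, d_5 = (720 - 26^2)/1 = 44/1 = 44: (m_5, d_5) = (m_1, d_1) = (26, 44), so from here the quotients repeat a_1, ..., a_4; the period length is 4.
So sqrt(720) = [26; (1, 4, 1, 52)] with period length k = 4.
k is even, so the fundamental solution of x^2 - 720y^2 = 1 is (p_{k-1}, q_{k-1}) = (p_3, q_3); compute convergents through index 3.
Convergents (p_i = a_i*p_{i-1} + p_{i-2}, q_i = a_i*q_{i-1} + q_{i-2} with p_{-2}=0, p_{-1}=1, q_{-2}=1, q_{-1}=0):
  i=0: a_0=26, p_0 = 26*1 + 0 = 26, q_0 = 26*0 + 1 = 1.
  i=1: a_1=1, p_1 = 1*26 + 1 = 27, q_1 = 1*1 + 0 = 1.
  i=2: a_2=4, p_2 = 4*27 + 26 = 134, q_2 = 4*1 + 1 = 5.
  i=3: a_3=1, p_3 = 1*134 + 27 = 161, q_3 = 1*5 + 1 = 6.
Check: 161^2 - 720*6^2 = 25921 - 25920 = 1, so (x, y) = (161, 6) solves the equation, and by the theorem it is the least positive solution.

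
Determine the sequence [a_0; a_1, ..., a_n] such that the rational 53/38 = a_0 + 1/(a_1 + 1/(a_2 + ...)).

Run the Euclidean algorithm on 53 and 38; the successive quotients are the partial quotients a_0, a_1, ... (each step inverts the fractional part left over by the previous one):
  53 = 1*38 + 15, so a_0 = 1.
  38 = 2*15 + 8, so a_1 = 2.
  15 = 1*8 + 7, so a_2 = 1.
  8 = 1*7 + 1, so a_3 = 1.
  7 = 7*1 + 0, so a_4 = 7.
The remainder reaches 0 after 5 divisions, so the expansion has 5 partial quotients, read off in order.

[1; 2, 1, 1, 7]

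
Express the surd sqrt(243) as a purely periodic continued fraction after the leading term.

[15; (1, 1, 2, 3, 15, 3, 2, 1, 1, 30)]

Write x_i = (sqrt(243) + m_i)/d_i with (m_0, d_0) = (0, 1). a_0 = floor(sqrt(243)) = 15, since 15^2 = 225 <= 243 < 256 = 16^2.
Iterate m_{i+1} = d_i*a_i - m_i, d_{i+1} = (243 - m_{i+1}^2)/d_i, a_{i+1} = floor((a_0 + m_{i+1})/d_{i+1}):
  m_1 = 1*15 - 0 = 15, d_1 = (243 - 15^2)/1 = 18/1 = 18, a_1 = floor((15 + 15)/18) = 1.
  m_2 = 18*1 - 15 = 3, d_2 = (243 - 3^2)/18 = 234/18 = 13, a_2 = floor((15 + 3)/13) = 1.
  m_3 = 13*1 - 3 = 10, d_3 = (243 - 10^2)/13 = 143/13 = 11, a_3 = floor((15 + 10)/11) = 2.
  m_4 = 11*2 - 10 = 12, d_4 = (243 - 12^2)/11 = 99/11 = 9, a_4 = floor((15 + 12)/9) = 3.
  m_5 = 9*3 - 12 = 15, d_5 = (243 - 15^2)/9 = 18/9 = 2, a_5 = floor((15 + 15)/2) = 15.
  m_6 = 2*15 - 15 = 15, d_6 = (243 - 15^2)/2 = 18/2 = 9, a_6 = floor((15 + 15)/9) = 3.
  m_7 = 9*3 - 15 = 12, d_7 = (243 - 12^2)/9 = 99/9 = 11, a_7 = floor((15 + 12)/11) = 2.
  m_8 = 11*2 - 12 = 10, d_8 = (243 - 10^2)/11 = 143/11 = 13, a_8 = floor((15 + 10)/13) = 1.
  m_9 = 13*1 - 10 = 3, d_9 = (243 - 3^2)/13 = 234/13 = 18, a_9 = floor((15 + 3)/18) = 1.
  m_10 = 18*1 - 3 = 15, d_10 = (243 - 15^2)/18 = 18/18 = 1, a_10 = floor((15 + 15)/1) = 30.
  m_11 = 1*30 - 15 = 15, d_11 = (243 - 15^2)/1 = 18/1 = 18: (m_11, d_11) = (m_1, d_1) = (15, 18), so from here the quotients repeat a_1, ..., a_10; the period length is 10.
Hence the expansion of sqrt(243) is a_0 = 15 followed by the repeating block 1, 1, 2, 3, 15, 3, 2, 1, 1, 30 (period 10).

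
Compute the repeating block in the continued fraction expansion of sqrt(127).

[11; (3, 1, 2, 2, 7, 11, 7, 2, 2, 1, 3, 22)]

Write x_i = (sqrt(127) + m_i)/d_i with (m_0, d_0) = (0, 1). a_0 = floor(sqrt(127)) = 11, since 11^2 = 121 <= 127 < 144 = 12^2.
Iterate m_{i+1} = d_i*a_i - m_i, d_{i+1} = (127 - m_{i+1}^2)/d_i, a_{i+1} = floor((a_0 + m_{i+1})/d_{i+1}):
  m_1 = 1*11 - 0 = 11, d_1 = (127 - 11^2)/1 = 6/1 = 6, a_1 = floor((11 + 11)/6) = 3.
  m_2 = 6*3 - 11 = 7, d_2 = (127 - 7^2)/6 = 78/6 = 13, a_2 = floor((11 + 7)/13) = 1.
  m_3 = 13*1 - 7 = 6, d_3 = (127 - 6^2)/13 = 91/13 = 7, a_3 = floor((11 + 6)/7) = 2.
  m_4 = 7*2 - 6 = 8, d_4 = (127 - 8^2)/7 = 63/7 = 9, a_4 = floor((11 + 8)/9) = 2.
  m_5 = 9*2 - 8 = 10, d_5 = (127 - 10^2)/9 = 27/9 = 3, a_5 = floor((11 + 10)/3) = 7.
  m_6 = 3*7 - 10 = 11, d_6 = (127 - 11^2)/3 = 6/3 = 2, a_6 = floor((11 + 11)/2) = 11.
  m_7 = 2*11 - 11 = 11, d_7 = (127 - 11^2)/2 = 6/2 = 3, a_7 = floor((11 + 11)/3) = 7.
  m_8 = 3*7 - 11 = 10, d_8 = (127 - 10^2)/3 = 27/3 = 9, a_8 = floor((11 + 10)/9) = 2.
  m_9 = 9*2 - 10 = 8, d_9 = (127 - 8^2)/9 = 63/9 = 7, a_9 = floor((11 + 8)/7) = 2.
  m_10 = 7*2 - 8 = 6, d_10 = (127 - 6^2)/7 = 91/7 = 13, a_10 = floor((11 + 6)/13) = 1.
  m_11 = 13*1 - 6 = 7, d_11 = (127 - 7^2)/13 = 78/13 = 6, a_11 = floor((11 + 7)/6) = 3.
  m_12 = 6*3 - 7 = 11, d_12 = (127 - 11^2)/6 = 6/6 = 1, a_12 = floor((11 + 11)/1) = 22.
  m_13 = 1*22 - 11 = 11, d_13 = (127 - 11^2)/1 = 6/1 = 6: (m_13, d_13) = (m_1, d_1) = (11, 6), so from here the quotients repeat a_1, ..., a_12; the period length is 12.
Hence the expansion of sqrt(127) is a_0 = 11 followed by the repeating block 3, 1, 2, 2, 7, 11, 7, 2, 2, 1, 3, 22 (period 12).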